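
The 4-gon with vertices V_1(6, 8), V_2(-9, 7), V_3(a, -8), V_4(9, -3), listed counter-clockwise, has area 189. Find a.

The doubled signed area Σ (x_i y_{i+1} − x_{i+1} y_i) is linear in a.
With a=0 it equals 348; the coefficient of a is -10 (from the two edges through V_3).
So -10·a + 348 = 2·189 = 378 ⇒ a = -3.

-3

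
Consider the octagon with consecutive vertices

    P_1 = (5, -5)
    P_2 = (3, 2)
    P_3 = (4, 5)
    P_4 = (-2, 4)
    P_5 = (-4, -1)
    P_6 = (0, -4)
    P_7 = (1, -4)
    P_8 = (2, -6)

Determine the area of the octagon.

59

Apply Gauss's area formula: 2A = Σ (x_i·y_{i+1} − x_{i+1}·y_i), indices taken mod 8.
Σ = (25) + (7) + (26) + (18) + (16) + (4) + (2) + (20) = 118
Area = |Σ|/2 = 59.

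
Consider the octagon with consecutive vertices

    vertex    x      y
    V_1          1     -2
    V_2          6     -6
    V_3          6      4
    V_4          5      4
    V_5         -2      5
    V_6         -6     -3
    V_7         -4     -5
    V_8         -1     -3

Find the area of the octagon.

Apply the surveyor's formula: 2A = Σ (x_i·y_{i+1} − x_{i+1}·y_i), indices taken mod 8.
Σ = (6) + (60) + (4) + (33) + (36) + (18) + (7) + (5) = 169
Area = |Σ|/2 = 84.5.

84.5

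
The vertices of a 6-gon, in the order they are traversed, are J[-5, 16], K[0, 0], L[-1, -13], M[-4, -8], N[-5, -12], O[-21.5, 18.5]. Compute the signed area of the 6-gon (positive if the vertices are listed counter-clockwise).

Σ = (0) + (0) + (-44) + (8) + (-350.5) + (-251.5) = -638
Signed area = Σ/2 = -319 (negative ⇒ clockwise traversal).

-319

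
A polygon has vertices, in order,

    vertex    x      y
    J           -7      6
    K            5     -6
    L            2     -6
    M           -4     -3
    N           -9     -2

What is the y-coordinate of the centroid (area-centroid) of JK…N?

-103/123

Apply the surveyor's formula. First the cross-terms c_i = x_i·y_{i+1} − x_{i+1}·y_i:
  12, -18, -30, -19, -68  ⇒  2A = -123, A = -61.5.
Then Σ (y_i + y_{i+1})·c_i = 309, so ȳ = 309 / (6·(-61.5)) = -103/123.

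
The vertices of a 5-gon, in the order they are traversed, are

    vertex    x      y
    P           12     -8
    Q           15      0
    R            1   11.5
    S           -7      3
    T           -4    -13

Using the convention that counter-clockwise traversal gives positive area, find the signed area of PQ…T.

Apply the shoelace (surveyor's) formula: 2A = Σ (x_i·y_{i+1} − x_{i+1}·y_i), indices taken mod 5.
Cross-terms: 120, 172.5, 83.5, 103, 188  ⇒  Σ = 667
Signed area = Σ/2 = 333.5 (positive ⇒ counter-clockwise traversal).

333.5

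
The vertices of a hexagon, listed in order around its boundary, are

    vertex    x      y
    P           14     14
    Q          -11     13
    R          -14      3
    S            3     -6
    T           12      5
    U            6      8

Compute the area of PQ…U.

342.5

Apply the surveyor's formula: 2A = Σ (x_i·y_{i+1} − x_{i+1}·y_i), indices taken mod 6.
Σ = (336) + (149) + (75) + (87) + (66) + (-28) = 685
Area = |Σ|/2 = 342.5.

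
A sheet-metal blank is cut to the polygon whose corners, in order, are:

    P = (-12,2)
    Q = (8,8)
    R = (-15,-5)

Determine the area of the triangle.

61

P→Q: (-12)(8) − (8)(2) = -112
Q→R: (8)(-5) − (-15)(8) = 80
R→P: (-15)(2) − (-12)(-5) = -90
Σ = -122
Area = |Σ|/2 = 61.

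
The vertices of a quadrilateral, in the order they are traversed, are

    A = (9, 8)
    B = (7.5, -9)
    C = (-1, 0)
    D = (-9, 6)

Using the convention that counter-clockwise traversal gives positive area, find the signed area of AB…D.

Apply Gauss's area formula: 2A = Σ (x_i·y_{i+1} − x_{i+1}·y_i), indices taken mod 4.
A→B: (9)(-9) − (7.5)(8) = -141
B→C: (7.5)(0) − (-1)(-9) = -9
C→D: (-1)(6) − (-9)(0) = -6
D→A: (-9)(8) − (9)(6) = -126
Σ = -282
Signed area = Σ/2 = -141 (negative ⇒ clockwise traversal).

-141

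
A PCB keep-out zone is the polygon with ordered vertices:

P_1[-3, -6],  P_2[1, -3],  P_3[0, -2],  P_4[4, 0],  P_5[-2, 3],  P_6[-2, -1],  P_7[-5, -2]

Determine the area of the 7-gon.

P_1→P_2: (-3)(-3) − (1)(-6) = 15
P_2→P_3: (1)(-2) − (0)(-3) = -2
P_3→P_4: (0)(0) − (4)(-2) = 8
P_4→P_5: (4)(3) − (-2)(0) = 12
P_5→P_6: (-2)(-1) − (-2)(3) = 8
P_6→P_7: (-2)(-2) − (-5)(-1) = -1
P_7→P_1: (-5)(-6) − (-3)(-2) = 24
Σ = 64
Area = |Σ|/2 = 32.

32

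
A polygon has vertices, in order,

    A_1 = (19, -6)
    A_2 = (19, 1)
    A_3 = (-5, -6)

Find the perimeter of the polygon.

|A_1A_2| = √((0)² + (7)²) = √49 = 7
|A_2A_3| = √((-24)² + (-7)²) = √625 = 25
|A_3A_1| = √((24)² + (0)²) = √576 = 24
Perimeter = 7 + 25 + 24 = 56.

56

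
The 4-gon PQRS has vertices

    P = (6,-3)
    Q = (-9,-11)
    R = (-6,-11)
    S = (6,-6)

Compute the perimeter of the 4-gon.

|PQ| = √((-15)² + (-8)²) = √289 = 17
|QR| = √((3)² + (0)²) = √9 = 3
|RS| = √((12)² + (5)²) = √169 = 13
|SP| = √((0)² + (3)²) = √9 = 3
Perimeter = 17 + 3 + 13 + 3 = 36.

36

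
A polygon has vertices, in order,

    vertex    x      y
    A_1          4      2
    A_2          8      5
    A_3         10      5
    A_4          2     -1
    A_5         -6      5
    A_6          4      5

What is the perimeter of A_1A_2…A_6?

40

|A_1A_2| = √((4)² + (3)²) = √25 = 5
|A_2A_3| = √((2)² + (0)²) = √4 = 2
|A_3A_4| = √((-8)² + (-6)²) = √100 = 10
|A_4A_5| = √((-8)² + (6)²) = √100 = 10
|A_5A_6| = √((10)² + (0)²) = √100 = 10
|A_6A_1| = √((0)² + (-3)²) = √9 = 3
Perimeter = 5 + 2 + 10 + 10 + 10 + 3 = 40.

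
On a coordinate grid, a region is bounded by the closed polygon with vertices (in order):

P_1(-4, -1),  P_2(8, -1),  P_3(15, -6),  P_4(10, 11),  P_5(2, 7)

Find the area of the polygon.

139

Apply the surveyor's formula: 2A = Σ (x_i·y_{i+1} − x_{i+1}·y_i), indices taken mod 5.
Cross-terms: 12, -33, 225, 48, 26  ⇒  Σ = 278
Area = |Σ|/2 = 139.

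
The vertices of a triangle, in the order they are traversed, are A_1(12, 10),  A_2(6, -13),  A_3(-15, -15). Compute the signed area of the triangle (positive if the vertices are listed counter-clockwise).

-235.5

Apply the shoelace formula: 2A = Σ (x_i·y_{i+1} − x_{i+1}·y_i), indices taken mod 3.
Σ = (-216) + (-285) + (30) = -471
Signed area = Σ/2 = -235.5 (negative ⇒ clockwise traversal).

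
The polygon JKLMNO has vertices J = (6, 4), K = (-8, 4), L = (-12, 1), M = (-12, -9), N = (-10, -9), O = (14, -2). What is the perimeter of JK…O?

|JK| = √((-14)² + (0)²) = √196 = 14
|KL| = √((-4)² + (-3)²) = √25 = 5
|LM| = √((0)² + (-10)²) = √100 = 10
|MN| = √((2)² + (0)²) = √4 = 2
|NO| = √((24)² + (7)²) = √625 = 25
|OJ| = √((-8)² + (6)²) = √100 = 10
Perimeter = 14 + 5 + 10 + 2 + 25 + 10 = 66.

66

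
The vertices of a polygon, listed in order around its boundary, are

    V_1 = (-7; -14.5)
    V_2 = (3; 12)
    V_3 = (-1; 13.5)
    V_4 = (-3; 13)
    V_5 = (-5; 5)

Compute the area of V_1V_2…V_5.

Apply the shoelace formula: 2A = Σ (x_i·y_{i+1} − x_{i+1}·y_i), indices taken mod 5.
V_1→V_2: (-7)(12) − (3)(-14.5) = -40.5
V_2→V_3: (3)(13.5) − (-1)(12) = 52.5
V_3→V_4: (-1)(13) − (-3)(13.5) = 27.5
V_4→V_5: (-3)(5) − (-5)(13) = 50
V_5→V_1: (-5)(-14.5) − (-7)(5) = 107.5
Σ = 197
Area = |Σ|/2 = 98.5.

98.5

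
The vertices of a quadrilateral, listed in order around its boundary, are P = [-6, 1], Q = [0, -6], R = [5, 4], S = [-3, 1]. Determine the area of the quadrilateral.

43

Σ = (36) + (30) + (17) + (3) = 86
Area = |Σ|/2 = 43.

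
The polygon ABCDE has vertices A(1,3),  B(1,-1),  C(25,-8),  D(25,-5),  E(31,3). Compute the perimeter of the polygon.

72

|AB| = √((0)² + (-4)²) = √16 = 4
|BC| = √((24)² + (-7)²) = √625 = 25
|CD| = √((0)² + (3)²) = √9 = 3
|DE| = √((6)² + (8)²) = √100 = 10
|EA| = √((-30)² + (0)²) = √900 = 30
Perimeter = 4 + 25 + 3 + 10 + 30 = 72.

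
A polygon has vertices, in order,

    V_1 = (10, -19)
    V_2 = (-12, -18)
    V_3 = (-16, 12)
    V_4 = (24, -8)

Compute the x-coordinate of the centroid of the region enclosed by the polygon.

12/43

Apply Gauss's area formula. First the cross-terms c_i = x_i·y_{i+1} − x_{i+1}·y_i:
  -408, -432, -160, -376  ⇒  2A = -1376, A = -688.
Then Σ (x_i + x_{i+1})·c_i = -1152, so x̄ = -1152 / (6·(-688)) = 12/43.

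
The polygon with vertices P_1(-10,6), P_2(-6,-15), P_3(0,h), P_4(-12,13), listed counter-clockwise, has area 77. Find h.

The doubled signed area Σ (x_i y_{i+1} − x_{i+1} y_i) is linear in h.
With h=0 it equals 244; the coefficient of h is 6 (from the two edges through P_3).
So 6·h + 244 = 2·77 = 154 ⇒ h = -15.

-15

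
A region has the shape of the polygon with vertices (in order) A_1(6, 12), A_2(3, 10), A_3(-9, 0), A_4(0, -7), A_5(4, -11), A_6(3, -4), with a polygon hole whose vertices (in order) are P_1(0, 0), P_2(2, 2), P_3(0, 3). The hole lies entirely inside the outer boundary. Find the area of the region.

Outer boundary:
Apply the shoelace (surveyor's) formula: 2A = Σ (x_i·y_{i+1} − x_{i+1}·y_i), indices taken mod 6.
Cross-terms: 24, 90, 63, 28, 17, 60  ⇒  Σ = 282
Area = |Σ|/2 = 141.
Hole:
Σ = (0) + (6) + (0) = 6
Area = |Σ|/2 = 3.
Net area = 141 − 3 = 138.

138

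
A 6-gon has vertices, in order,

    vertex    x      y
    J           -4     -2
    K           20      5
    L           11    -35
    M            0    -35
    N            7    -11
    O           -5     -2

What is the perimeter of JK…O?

|JK| = √((24)² + (7)²) = √625 = 25
|KL| = √((-9)² + (-40)²) = √1681 = 41
|LM| = √((-11)² + (0)²) = √121 = 11
|MN| = √((7)² + (24)²) = √625 = 25
|NO| = √((-12)² + (9)²) = √225 = 15
|OJ| = √((1)² + (0)²) = √1 = 1
Perimeter = 25 + 41 + 11 + 25 + 15 + 1 = 118.

118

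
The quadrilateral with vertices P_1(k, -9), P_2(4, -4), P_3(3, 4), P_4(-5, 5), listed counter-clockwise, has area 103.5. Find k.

-7

The doubled signed area Σ (x_i y_{i+1} − x_{i+1} y_i) is linear in k.
With k=0 it equals 144; the coefficient of k is -9 (from the two edges through P_1).
So -9·k + 144 = 2·103.5 = 207 ⇒ k = -7.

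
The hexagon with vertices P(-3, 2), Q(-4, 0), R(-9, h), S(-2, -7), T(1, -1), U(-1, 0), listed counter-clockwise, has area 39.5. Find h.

Write out the shoelace sum; only the two edges meeting at R involve h:
2·Area = [((-4)·h − (-9)·0) + ((-9)·(-7) − (-2)·h)] + 14
       = -2·h + 77 = 79
⇒ h = -1.

-1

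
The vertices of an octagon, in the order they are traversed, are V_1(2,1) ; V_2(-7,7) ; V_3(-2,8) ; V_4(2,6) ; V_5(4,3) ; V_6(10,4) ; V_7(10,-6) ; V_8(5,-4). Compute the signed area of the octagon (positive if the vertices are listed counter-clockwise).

Σ = (21) + (-42) + (-28) + (-18) + (-14) + (-100) + (-10) + (13) = -178
Signed area = Σ/2 = -89 (negative ⇒ clockwise traversal).

-89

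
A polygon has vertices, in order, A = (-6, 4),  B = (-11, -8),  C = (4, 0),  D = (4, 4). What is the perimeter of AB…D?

44

|AB| = √((-5)² + (-12)²) = √169 = 13
|BC| = √((15)² + (8)²) = √289 = 17
|CD| = √((0)² + (4)²) = √16 = 4
|DA| = √((-10)² + (0)²) = √100 = 10
Perimeter = 13 + 17 + 4 + 10 = 44.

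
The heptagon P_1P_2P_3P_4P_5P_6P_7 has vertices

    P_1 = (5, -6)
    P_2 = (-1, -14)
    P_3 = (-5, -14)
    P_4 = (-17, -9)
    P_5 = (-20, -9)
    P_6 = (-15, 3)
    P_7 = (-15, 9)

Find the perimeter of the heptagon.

|P_1P_2| = √((-6)² + (-8)²) = √100 = 10
|P_2P_3| = √((-4)² + (0)²) = √16 = 4
|P_3P_4| = √((-12)² + (5)²) = √169 = 13
|P_4P_5| = √((-3)² + (0)²) = √9 = 3
|P_5P_6| = √((5)² + (12)²) = √169 = 13
|P_6P_7| = √((0)² + (6)²) = √36 = 6
|P_7P_1| = √((20)² + (-15)²) = √625 = 25
Perimeter = 10 + 4 + 13 + 3 + 13 + 6 + 25 = 74.

74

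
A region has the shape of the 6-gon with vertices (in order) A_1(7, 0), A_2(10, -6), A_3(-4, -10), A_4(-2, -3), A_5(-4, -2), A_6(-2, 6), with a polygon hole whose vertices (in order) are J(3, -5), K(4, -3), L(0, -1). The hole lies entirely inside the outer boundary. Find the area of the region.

121

Outer boundary:
Cross-terms: -42, -124, -8, -8, -28, -42  ⇒  Σ = -252
Area = |Σ|/2 = 126.
Hole:
J→K: (3)(-3) − (4)(-5) = 11
K→L: (4)(-1) − (0)(-3) = -4
L→J: (0)(-5) − (3)(-1) = 3
Σ = 10
Area = |Σ|/2 = 5.
Net area = 126 − 5 = 121.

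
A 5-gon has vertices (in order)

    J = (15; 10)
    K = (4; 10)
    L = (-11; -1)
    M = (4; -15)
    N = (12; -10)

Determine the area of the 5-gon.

J→K: (15)(10) − (4)(10) = 110
K→L: (4)(-1) − (-11)(10) = 106
L→M: (-11)(-15) − (4)(-1) = 169
M→N: (4)(-10) − (12)(-15) = 140
N→J: (12)(10) − (15)(-10) = 270
Σ = 795
Area = |Σ|/2 = 397.5.

397.5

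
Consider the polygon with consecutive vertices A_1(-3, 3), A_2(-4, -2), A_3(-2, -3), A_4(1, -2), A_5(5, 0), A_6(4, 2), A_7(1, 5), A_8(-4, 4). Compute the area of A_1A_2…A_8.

Apply Gauss's area formula: 2A = Σ (x_i·y_{i+1} − x_{i+1}·y_i), indices taken mod 8.
Σ = (18) + (8) + (7) + (10) + (10) + (18) + (24) + (0) = 95
Area = |Σ|/2 = 47.5.

47.5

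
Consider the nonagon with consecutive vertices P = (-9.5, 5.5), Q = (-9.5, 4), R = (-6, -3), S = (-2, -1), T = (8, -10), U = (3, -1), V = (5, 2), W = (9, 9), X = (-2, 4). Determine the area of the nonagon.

Apply the shoelace (surveyor's) formula: 2A = Σ (x_i·y_{i+1} − x_{i+1}·y_i), indices taken mod 9.
Σ = (14.25) + (52.5) + (0) + (28) + (22) + (11) + (27) + (54) + (27) = 235.75
Area = |Σ|/2 = 117.875.

117.875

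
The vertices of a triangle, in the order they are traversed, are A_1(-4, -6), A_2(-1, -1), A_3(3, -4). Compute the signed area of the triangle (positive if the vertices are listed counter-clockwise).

-14.5

Σ = (-2) + (7) + (-34) = -29
Signed area = Σ/2 = -14.5 (negative ⇒ clockwise traversal).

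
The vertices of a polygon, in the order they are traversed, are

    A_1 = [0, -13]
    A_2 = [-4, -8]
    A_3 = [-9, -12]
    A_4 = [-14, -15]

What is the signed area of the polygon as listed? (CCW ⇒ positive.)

Σ = (-52) + (-24) + (-33) + (182) = 73
Signed area = Σ/2 = 36.5 (positive ⇒ counter-clockwise traversal).

36.5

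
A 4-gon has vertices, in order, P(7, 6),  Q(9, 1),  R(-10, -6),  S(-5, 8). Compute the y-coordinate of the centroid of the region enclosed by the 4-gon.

73/41

Apply the shoelace (surveyor's) formula. First the cross-terms c_i = x_i·y_{i+1} − x_{i+1}·y_i:
  -47, -44, -110, -86  ⇒  2A = -287, A = -143.5.
Then Σ (y_i + y_{i+1})·c_i = -1533, so ȳ = -1533 / (6·(-143.5)) = 73/41.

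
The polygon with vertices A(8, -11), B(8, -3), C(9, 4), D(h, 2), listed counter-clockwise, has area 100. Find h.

The doubled signed area Σ (x_i y_{i+1} − x_{i+1} y_i) is linear in h.
With h=0 it equals 125; the coefficient of h is -15 (from the two edges through D).
So -15·h + 125 = 2·100 = 200 ⇒ h = -5.

-5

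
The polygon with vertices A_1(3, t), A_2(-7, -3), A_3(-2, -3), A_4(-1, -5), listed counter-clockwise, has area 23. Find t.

The doubled signed area Σ (x_i y_{i+1} − x_{i+1} y_i) is linear in t.
With t=0 it equals 28; the coefficient of t is 6 (from the two edges through A_1).
So 6·t + 28 = 2·23 = 46 ⇒ t = 3.

3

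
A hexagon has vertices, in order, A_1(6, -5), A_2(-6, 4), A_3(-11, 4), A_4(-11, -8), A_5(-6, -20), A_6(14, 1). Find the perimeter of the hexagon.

|A_1A_2| = √((-12)² + (9)²) = √225 = 15
|A_2A_3| = √((-5)² + (0)²) = √25 = 5
|A_3A_4| = √((0)² + (-12)²) = √144 = 12
|A_4A_5| = √((5)² + (-12)²) = √169 = 13
|A_5A_6| = √((20)² + (21)²) = √841 = 29
|A_6A_1| = √((-8)² + (-6)²) = √100 = 10
Perimeter = 15 + 5 + 12 + 13 + 29 + 10 = 84.

84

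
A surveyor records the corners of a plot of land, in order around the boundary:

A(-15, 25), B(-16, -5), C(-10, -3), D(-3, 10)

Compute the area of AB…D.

Cross-terms: 475, -2, -109, 75  ⇒  Σ = 439
Area = |Σ|/2 = 219.5.

219.5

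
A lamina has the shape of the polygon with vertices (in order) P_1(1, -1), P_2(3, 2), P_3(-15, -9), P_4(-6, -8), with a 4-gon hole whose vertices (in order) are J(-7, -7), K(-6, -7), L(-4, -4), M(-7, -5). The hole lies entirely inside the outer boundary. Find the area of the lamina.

39.5

Outer boundary:
Apply Gauss's area formula: 2A = Σ (x_i·y_{i+1} − x_{i+1}·y_i), indices taken mod 4.
Σ = (5) + (3) + (66) + (14) = 88
Area = |Σ|/2 = 44.
Hole:
Apply the shoelace formula: 2A = Σ (x_i·y_{i+1} − x_{i+1}·y_i), indices taken mod 4.
J→K: (-7)(-7) − (-6)(-7) = 7
K→L: (-6)(-4) − (-4)(-7) = -4
L→M: (-4)(-5) − (-7)(-4) = -8
M→J: (-7)(-7) − (-7)(-5) = 14
Σ = 9
Area = |Σ|/2 = 4.5.
Net area = 44 − 4.5 = 39.5.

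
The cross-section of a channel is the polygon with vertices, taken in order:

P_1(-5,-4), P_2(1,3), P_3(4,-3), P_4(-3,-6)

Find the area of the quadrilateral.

38.5

Apply the shoelace (surveyor's) formula: 2A = Σ (x_i·y_{i+1} − x_{i+1}·y_i), indices taken mod 4.
Σ = (-11) + (-15) + (-33) + (-18) = -77
Area = |Σ|/2 = 38.5.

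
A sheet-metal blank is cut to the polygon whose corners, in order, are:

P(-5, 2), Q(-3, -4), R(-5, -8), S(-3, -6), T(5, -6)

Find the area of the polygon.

Cross-terms: 26, 4, 6, 48, -20  ⇒  Σ = 64
Area = |Σ|/2 = 32.

32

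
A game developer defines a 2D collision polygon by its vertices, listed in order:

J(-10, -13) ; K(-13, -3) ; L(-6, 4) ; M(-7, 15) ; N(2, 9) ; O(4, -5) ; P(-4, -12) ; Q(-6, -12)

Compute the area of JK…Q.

272

Apply the surveyor's formula: 2A = Σ (x_i·y_{i+1} − x_{i+1}·y_i), indices taken mod 8.
Σ = (-139) + (-70) + (-62) + (-93) + (-46) + (-68) + (-24) + (-42) = -544
Area = |Σ|/2 = 272.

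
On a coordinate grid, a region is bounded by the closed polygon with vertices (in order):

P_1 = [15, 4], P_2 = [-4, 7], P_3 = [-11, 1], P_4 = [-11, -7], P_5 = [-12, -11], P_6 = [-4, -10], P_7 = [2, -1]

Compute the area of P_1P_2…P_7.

Apply Gauss's area formula: 2A = Σ (x_i·y_{i+1} − x_{i+1}·y_i), indices taken mod 7.
Σ = (121) + (73) + (88) + (37) + (76) + (24) + (23) = 442
Area = |Σ|/2 = 221.

221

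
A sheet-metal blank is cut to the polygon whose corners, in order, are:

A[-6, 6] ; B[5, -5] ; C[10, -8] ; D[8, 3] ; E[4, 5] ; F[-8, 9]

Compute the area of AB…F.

Cross-terms: 0, 10, 94, 28, 76, 6  ⇒  Σ = 214
Area = |Σ|/2 = 107.

107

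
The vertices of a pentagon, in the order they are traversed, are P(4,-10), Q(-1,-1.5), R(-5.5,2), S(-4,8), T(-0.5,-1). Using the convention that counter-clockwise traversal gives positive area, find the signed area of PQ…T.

Σ = (-16) + (-10.25) + (-36) + (8) + (9) = -45.25
Signed area = Σ/2 = -22.625 (negative ⇒ clockwise traversal).

-22.625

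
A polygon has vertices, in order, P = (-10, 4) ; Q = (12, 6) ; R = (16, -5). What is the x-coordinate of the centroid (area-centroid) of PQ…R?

6

Apply Gauss's area formula. First the cross-terms c_i = x_i·y_{i+1} − x_{i+1}·y_i:
  -108, -156, 14  ⇒  2A = -250, A = -125.
Then Σ (x_i + x_{i+1})·c_i = -4500, so x̄ = -4500 / (6·(-125)) = 6.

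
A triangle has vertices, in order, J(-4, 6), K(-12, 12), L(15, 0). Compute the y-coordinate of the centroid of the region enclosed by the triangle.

6

Apply Gauss's area formula. First the cross-terms c_i = x_i·y_{i+1} − x_{i+1}·y_i:
  24, -180, 90  ⇒  2A = -66, A = -33.
Then Σ (y_i + y_{i+1})·c_i = -1188, so ȳ = -1188 / (6·(-33)) = 6.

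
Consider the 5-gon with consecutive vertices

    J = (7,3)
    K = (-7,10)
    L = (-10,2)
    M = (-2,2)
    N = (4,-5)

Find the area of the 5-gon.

Apply the surveyor's formula: 2A = Σ (x_i·y_{i+1} − x_{i+1}·y_i), indices taken mod 5.
Σ = (91) + (86) + (-16) + (2) + (47) = 210
Area = |Σ|/2 = 105.

105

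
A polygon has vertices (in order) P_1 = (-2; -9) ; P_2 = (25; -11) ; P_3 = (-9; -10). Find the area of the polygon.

20.5

Apply Gauss's area formula: 2A = Σ (x_i·y_{i+1} − x_{i+1}·y_i), indices taken mod 3.
P_1→P_2: (-2)(-11) − (25)(-9) = 247
P_2→P_3: (25)(-10) − (-9)(-11) = -349
P_3→P_1: (-9)(-9) − (-2)(-10) = 61
Σ = -41
Area = |Σ|/2 = 20.5.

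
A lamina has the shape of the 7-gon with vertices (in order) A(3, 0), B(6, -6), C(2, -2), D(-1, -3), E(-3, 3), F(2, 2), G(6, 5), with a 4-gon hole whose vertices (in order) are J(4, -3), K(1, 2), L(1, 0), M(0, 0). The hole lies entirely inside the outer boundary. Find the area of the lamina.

29

Outer boundary:
Σ = (-18) + (0) + (-8) + (-12) + (-12) + (-2) + (-15) = -67
Area = |Σ|/2 = 33.5.
Hole:
Cross-terms: 11, -2, 0, 0  ⇒  Σ = 9
Area = |Σ|/2 = 4.5.
Net area = 33.5 − 4.5 = 29.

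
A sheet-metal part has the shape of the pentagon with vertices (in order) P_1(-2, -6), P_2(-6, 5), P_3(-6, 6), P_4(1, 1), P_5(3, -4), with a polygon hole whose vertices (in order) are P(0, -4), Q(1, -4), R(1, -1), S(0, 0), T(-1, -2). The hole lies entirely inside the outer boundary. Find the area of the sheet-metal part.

Outer boundary:
Apply the shoelace (surveyor's) formula: 2A = Σ (x_i·y_{i+1} − x_{i+1}·y_i), indices taken mod 5.
P_1→P_2: (-2)(5) − (-6)(-6) = -46
P_2→P_3: (-6)(6) − (-6)(5) = -6
P_3→P_4: (-6)(1) − (1)(6) = -12
P_4→P_5: (1)(-4) − (3)(1) = -7
P_5→P_1: (3)(-6) − (-2)(-4) = -26
Σ = -97
Area = |Σ|/2 = 48.5.
Hole:
Apply the surveyor's formula: 2A = Σ (x_i·y_{i+1} − x_{i+1}·y_i), indices taken mod 5.
Σ = (4) + (3) + (0) + (0) + (4) = 11
Area = |Σ|/2 = 5.5.
Net area = 48.5 − 5.5 = 43.

43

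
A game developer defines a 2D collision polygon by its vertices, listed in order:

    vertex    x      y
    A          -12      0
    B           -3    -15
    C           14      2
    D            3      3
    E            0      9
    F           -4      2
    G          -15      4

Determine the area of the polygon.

272.5

Apply the shoelace formula: 2A = Σ (x_i·y_{i+1} − x_{i+1}·y_i), indices taken mod 7.
Cross-terms: 180, 204, 36, 27, 36, 14, 48  ⇒  Σ = 545
Area = |Σ|/2 = 272.5.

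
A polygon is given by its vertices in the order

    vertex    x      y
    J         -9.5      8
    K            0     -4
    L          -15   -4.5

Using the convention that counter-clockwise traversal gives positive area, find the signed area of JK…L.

Apply Gauss's area formula: 2A = Σ (x_i·y_{i+1} − x_{i+1}·y_i), indices taken mod 3.
J→K: (-9.5)(-4) − (0)(8) = 38
K→L: (0)(-4.5) − (-15)(-4) = -60
L→J: (-15)(8) − (-9.5)(-4.5) = -162.75
Σ = -184.75
Signed area = Σ/2 = -92.375 (negative ⇒ clockwise traversal).

-92.375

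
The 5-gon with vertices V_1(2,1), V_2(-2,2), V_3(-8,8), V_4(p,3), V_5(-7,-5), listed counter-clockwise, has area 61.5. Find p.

Write out the shoelace sum; only the two edges meeting at V_4 involve p:
2·Area = [((-8)·3 − p·8) + (p·(-5) − (-7)·3)] + 9
       = -13·p + 6 = 123
⇒ p = -9.

-9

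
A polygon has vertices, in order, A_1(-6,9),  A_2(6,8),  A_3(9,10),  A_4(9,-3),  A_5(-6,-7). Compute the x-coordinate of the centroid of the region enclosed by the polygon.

Apply the shoelace formula. First the cross-terms c_i = x_i·y_{i+1} − x_{i+1}·y_i:
  -102, -12, -117, -81, -96  ⇒  2A = -408, A = -204.
Then Σ (x_i + x_{i+1})·c_i = -1377, so x̄ = -1377 / (6·(-204)) = 1.125.

1.125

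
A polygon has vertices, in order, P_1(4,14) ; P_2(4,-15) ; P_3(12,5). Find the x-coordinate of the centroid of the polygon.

Apply the shoelace formula. First the cross-terms c_i = x_i·y_{i+1} − x_{i+1}·y_i:
  -116, 200, 148  ⇒  2A = 232, A = 116.
Then Σ (x_i + x_{i+1})·c_i = 4640, so x̄ = 4640 / (6·116) = 20/3.

20/3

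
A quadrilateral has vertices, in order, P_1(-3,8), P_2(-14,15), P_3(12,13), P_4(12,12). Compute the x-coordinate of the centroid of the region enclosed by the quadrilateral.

-97/105

Apply Gauss's area formula. First the cross-terms c_i = x_i·y_{i+1} − x_{i+1}·y_i:
  67, -362, -12, 132  ⇒  2A = -175, A = -87.5.
Then Σ (x_i + x_{i+1})·c_i = 485, so x̄ = 485 / (6·(-87.5)) = -97/105.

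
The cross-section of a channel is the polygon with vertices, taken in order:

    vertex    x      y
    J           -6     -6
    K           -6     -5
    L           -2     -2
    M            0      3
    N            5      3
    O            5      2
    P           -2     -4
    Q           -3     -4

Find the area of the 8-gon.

Cross-terms: -6, 2, -6, -15, -5, -16, -4, -6  ⇒  Σ = -56
Area = |Σ|/2 = 28.

28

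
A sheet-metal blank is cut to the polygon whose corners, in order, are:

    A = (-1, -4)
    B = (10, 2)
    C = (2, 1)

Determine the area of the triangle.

18.5

A→B: (-1)(2) − (10)(-4) = 38
B→C: (10)(1) − (2)(2) = 6
C→A: (2)(-4) − (-1)(1) = -7
Σ = 37
Area = |Σ|/2 = 18.5.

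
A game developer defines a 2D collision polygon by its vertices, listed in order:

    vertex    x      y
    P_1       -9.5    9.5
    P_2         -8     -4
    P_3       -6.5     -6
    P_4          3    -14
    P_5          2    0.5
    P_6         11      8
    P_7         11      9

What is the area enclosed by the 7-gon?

243

Apply the shoelace formula: 2A = Σ (x_i·y_{i+1} − x_{i+1}·y_i), indices taken mod 7.
P_1→P_2: (-9.5)(-4) − (-8)(9.5) = 114
P_2→P_3: (-8)(-6) − (-6.5)(-4) = 22
P_3→P_4: (-6.5)(-14) − (3)(-6) = 109
P_4→P_5: (3)(0.5) − (2)(-14) = 29.5
P_5→P_6: (2)(8) − (11)(0.5) = 10.5
P_6→P_7: (11)(9) − (11)(8) = 11
P_7→P_1: (11)(9.5) − (-9.5)(9) = 190
Σ = 486
Area = |Σ|/2 = 243.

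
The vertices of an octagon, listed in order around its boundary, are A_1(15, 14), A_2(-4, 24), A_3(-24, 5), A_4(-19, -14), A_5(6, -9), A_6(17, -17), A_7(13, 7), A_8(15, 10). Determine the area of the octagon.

1067

Apply Gauss's area formula: 2A = Σ (x_i·y_{i+1} − x_{i+1}·y_i), indices taken mod 8.
A_1→A_2: (15)(24) − (-4)(14) = 416
A_2→A_3: (-4)(5) − (-24)(24) = 556
A_3→A_4: (-24)(-14) − (-19)(5) = 431
A_4→A_5: (-19)(-9) − (6)(-14) = 255
A_5→A_6: (6)(-17) − (17)(-9) = 51
A_6→A_7: (17)(7) − (13)(-17) = 340
A_7→A_8: (13)(10) − (15)(7) = 25
A_8→A_1: (15)(14) − (15)(10) = 60
Σ = 2134
Area = |Σ|/2 = 1067.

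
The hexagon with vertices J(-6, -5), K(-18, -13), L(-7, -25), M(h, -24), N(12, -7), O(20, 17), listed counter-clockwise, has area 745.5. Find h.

19

The doubled signed area Σ (x_i y_{i+1} − x_{i+1} y_i) is linear in h.
With h=0 it equals 1149; the coefficient of h is 18 (from the two edges through M).
So 18·h + 1149 = 2·745.5 = 1491 ⇒ h = 19.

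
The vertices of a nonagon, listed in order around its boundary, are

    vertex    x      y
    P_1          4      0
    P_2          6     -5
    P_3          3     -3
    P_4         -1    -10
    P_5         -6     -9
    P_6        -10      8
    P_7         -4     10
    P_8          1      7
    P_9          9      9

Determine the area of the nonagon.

Apply Gauss's area formula: 2A = Σ (x_i·y_{i+1} − x_{i+1}·y_i), indices taken mod 9.
Σ = (-20) + (-3) + (-33) + (-51) + (-138) + (-68) + (-38) + (-54) + (-36) = -441
Area = |Σ|/2 = 220.5.

220.5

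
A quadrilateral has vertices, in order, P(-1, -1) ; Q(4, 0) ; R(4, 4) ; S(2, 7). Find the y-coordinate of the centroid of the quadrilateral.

62/27

Apply the surveyor's formula. First the cross-terms c_i = x_i·y_{i+1} − x_{i+1}·y_i:
  4, 16, 20, 5  ⇒  2A = 45, A = 22.5.
Then Σ (y_i + y_{i+1})·c_i = 310, so ȳ = 310 / (6·22.5) = 62/27.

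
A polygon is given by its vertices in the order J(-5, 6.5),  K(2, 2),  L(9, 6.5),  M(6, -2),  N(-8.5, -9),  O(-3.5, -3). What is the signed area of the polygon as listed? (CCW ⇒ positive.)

Apply the surveyor's formula: 2A = Σ (x_i·y_{i+1} − x_{i+1}·y_i), indices taken mod 6.
Σ = (-23) + (-5) + (-57) + (-71) + (-6) + (-37.75) = -199.75
Signed area = Σ/2 = -99.875 (negative ⇒ clockwise traversal).

-99.875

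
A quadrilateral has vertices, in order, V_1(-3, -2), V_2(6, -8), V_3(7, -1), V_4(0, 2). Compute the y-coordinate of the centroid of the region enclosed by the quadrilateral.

Apply the shoelace (surveyor's) formula. First the cross-terms c_i = x_i·y_{i+1} − x_{i+1}·y_i:
  36, 50, 14, 6  ⇒  2A = 106, A = 53.
Then Σ (y_i + y_{i+1})·c_i = -796, so ȳ = -796 / (6·53) = -398/159.

-398/159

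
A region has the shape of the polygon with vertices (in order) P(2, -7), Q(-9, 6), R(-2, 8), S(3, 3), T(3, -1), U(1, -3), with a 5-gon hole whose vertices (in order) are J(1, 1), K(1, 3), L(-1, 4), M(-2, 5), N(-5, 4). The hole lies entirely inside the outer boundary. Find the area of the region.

Outer boundary:
Apply the surveyor's formula: 2A = Σ (x_i·y_{i+1} − x_{i+1}·y_i), indices taken mod 6.
P→Q: (2)(6) − (-9)(-7) = -51
Q→R: (-9)(8) − (-2)(6) = -60
R→S: (-2)(3) − (3)(8) = -30
S→T: (3)(-1) − (3)(3) = -12
T→U: (3)(-3) − (1)(-1) = -8
U→P: (1)(-7) − (2)(-3) = -1
Σ = -162
Area = |Σ|/2 = 81.
Hole:
Apply the shoelace (surveyor's) formula: 2A = Σ (x_i·y_{i+1} − x_{i+1}·y_i), indices taken mod 5.
Cross-terms: 2, 7, 3, 17, -9  ⇒  Σ = 20
Area = |Σ|/2 = 10.
Net area = 81 − 10 = 71.

71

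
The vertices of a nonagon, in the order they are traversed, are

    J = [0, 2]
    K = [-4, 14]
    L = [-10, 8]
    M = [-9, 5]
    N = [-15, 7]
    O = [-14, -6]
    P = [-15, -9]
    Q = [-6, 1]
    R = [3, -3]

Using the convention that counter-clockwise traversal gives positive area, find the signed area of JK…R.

163

J→K: (0)(14) − (-4)(2) = 8
K→L: (-4)(8) − (-10)(14) = 108
L→M: (-10)(5) − (-9)(8) = 22
M→N: (-9)(7) − (-15)(5) = 12
N→O: (-15)(-6) − (-14)(7) = 188
O→P: (-14)(-9) − (-15)(-6) = 36
P→Q: (-15)(1) − (-6)(-9) = -69
Q→R: (-6)(-3) − (3)(1) = 15
R→J: (3)(2) − (0)(-3) = 6
Σ = 326
Signed area = Σ/2 = 163 (positive ⇒ counter-clockwise traversal).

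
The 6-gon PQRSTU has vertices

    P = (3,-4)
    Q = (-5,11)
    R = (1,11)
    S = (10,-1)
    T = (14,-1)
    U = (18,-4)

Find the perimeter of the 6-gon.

|PQ| = √((-8)² + (15)²) = √289 = 17
|QR| = √((6)² + (0)²) = √36 = 6
|RS| = √((9)² + (-12)²) = √225 = 15
|ST| = √((4)² + (0)²) = √16 = 4
|TU| = √((4)² + (-3)²) = √25 = 5
|UP| = √((-15)² + (0)²) = √225 = 15
Perimeter = 17 + 6 + 15 + 4 + 5 + 15 = 62.

62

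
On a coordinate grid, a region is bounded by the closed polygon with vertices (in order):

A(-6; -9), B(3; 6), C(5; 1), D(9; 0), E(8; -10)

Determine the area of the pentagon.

133.5

Apply the shoelace formula: 2A = Σ (x_i·y_{i+1} − x_{i+1}·y_i), indices taken mod 5.
Σ = (-9) + (-27) + (-9) + (-90) + (-132) = -267
Area = |Σ|/2 = 133.5.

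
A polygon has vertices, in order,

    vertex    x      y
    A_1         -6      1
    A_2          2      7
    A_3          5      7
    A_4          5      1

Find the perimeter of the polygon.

30

|A_1A_2| = √((8)² + (6)²) = √100 = 10
|A_2A_3| = √((3)² + (0)²) = √9 = 3
|A_3A_4| = √((0)² + (-6)²) = √36 = 6
|A_4A_1| = √((-11)² + (0)²) = √121 = 11
Perimeter = 10 + 3 + 6 + 11 = 30.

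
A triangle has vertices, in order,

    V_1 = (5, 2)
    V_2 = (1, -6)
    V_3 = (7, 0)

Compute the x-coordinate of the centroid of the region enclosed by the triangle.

13/3

Apply the shoelace formula. First the cross-terms c_i = x_i·y_{i+1} − x_{i+1}·y_i:
  -32, 42, 14  ⇒  2A = 24, A = 12.
Then Σ (x_i + x_{i+1})·c_i = 312, so x̄ = 312 / (6·12) = 13/3.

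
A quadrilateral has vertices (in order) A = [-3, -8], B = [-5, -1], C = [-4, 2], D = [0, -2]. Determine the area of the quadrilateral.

Apply the shoelace formula: 2A = Σ (x_i·y_{i+1} − x_{i+1}·y_i), indices taken mod 4.
Σ = (-37) + (-14) + (8) + (-6) = -49
Area = |Σ|/2 = 24.5.

24.5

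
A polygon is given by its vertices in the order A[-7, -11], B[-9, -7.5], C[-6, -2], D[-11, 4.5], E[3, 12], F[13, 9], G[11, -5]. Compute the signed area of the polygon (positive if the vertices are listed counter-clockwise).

-358.5

Σ = (-46.5) + (-27) + (-49) + (-145.5) + (-129) + (-164) + (-156) = -717
Signed area = Σ/2 = -358.5 (negative ⇒ clockwise traversal).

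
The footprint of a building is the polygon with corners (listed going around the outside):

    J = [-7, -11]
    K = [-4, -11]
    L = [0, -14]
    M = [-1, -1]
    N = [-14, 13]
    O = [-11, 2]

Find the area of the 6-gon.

Σ = (33) + (56) + (-14) + (-27) + (115) + (135) = 298
Area = |Σ|/2 = 149.

149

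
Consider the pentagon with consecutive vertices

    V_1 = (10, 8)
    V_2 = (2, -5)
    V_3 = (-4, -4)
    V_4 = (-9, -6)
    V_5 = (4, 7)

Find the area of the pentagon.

91.5

Apply Gauss's area formula: 2A = Σ (x_i·y_{i+1} − x_{i+1}·y_i), indices taken mod 5.
Σ = (-66) + (-28) + (-12) + (-39) + (-38) = -183
Area = |Σ|/2 = 91.5.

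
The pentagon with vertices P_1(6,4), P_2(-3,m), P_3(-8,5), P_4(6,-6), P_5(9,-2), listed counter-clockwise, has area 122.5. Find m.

10

Write out the shoelace sum; only the two edges meeting at P_2 involve m:
2·Area = [(6·m − (-3)·4) + ((-3)·5 − (-8)·m)] + 108
       = 14·m + 105 = 245
⇒ m = 10.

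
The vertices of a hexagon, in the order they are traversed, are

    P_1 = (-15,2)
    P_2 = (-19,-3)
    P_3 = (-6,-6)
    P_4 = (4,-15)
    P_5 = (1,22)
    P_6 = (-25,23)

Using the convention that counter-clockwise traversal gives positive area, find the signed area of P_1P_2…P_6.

632

Cross-terms: 83, 96, 114, 103, 573, 295  ⇒  Σ = 1264
Signed area = Σ/2 = 632 (positive ⇒ counter-clockwise traversal).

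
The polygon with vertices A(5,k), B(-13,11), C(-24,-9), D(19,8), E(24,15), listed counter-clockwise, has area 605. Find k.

The doubled signed area Σ (x_i y_{i+1} − x_{i+1} y_i) is linear in k.
With k=0 it equals 433; the coefficient of k is 37 (from the two edges through A).
So 37·k + 433 = 2·605 = 1210 ⇒ k = 21.

21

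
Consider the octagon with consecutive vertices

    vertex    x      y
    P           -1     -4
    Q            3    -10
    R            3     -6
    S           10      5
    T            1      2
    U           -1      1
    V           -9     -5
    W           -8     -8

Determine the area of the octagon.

P→Q: (-1)(-10) − (3)(-4) = 22
Q→R: (3)(-6) − (3)(-10) = 12
R→S: (3)(5) − (10)(-6) = 75
S→T: (10)(2) − (1)(5) = 15
T→U: (1)(1) − (-1)(2) = 3
U→V: (-1)(-5) − (-9)(1) = 14
V→W: (-9)(-8) − (-8)(-5) = 32
W→P: (-8)(-4) − (-1)(-8) = 24
Σ = 197
Area = |Σ|/2 = 98.5.

98.5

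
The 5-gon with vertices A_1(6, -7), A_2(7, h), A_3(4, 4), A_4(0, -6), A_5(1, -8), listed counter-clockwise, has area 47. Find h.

The doubled signed area Σ (x_i y_{i+1} − x_{i+1} y_i) is linear in h.
With h=0 it equals 100; the coefficient of h is 2 (from the two edges through A_2).
So 2·h + 100 = 2·47 = 94 ⇒ h = -3.

-3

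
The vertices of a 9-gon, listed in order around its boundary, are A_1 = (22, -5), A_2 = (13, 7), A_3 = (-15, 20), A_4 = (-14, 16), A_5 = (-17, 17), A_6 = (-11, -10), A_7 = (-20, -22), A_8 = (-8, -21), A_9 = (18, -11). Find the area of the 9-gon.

Apply Gauss's area formula: 2A = Σ (x_i·y_{i+1} − x_{i+1}·y_i), indices taken mod 9.
Σ = (219) + (365) + (40) + (34) + (357) + (42) + (244) + (466) + (152) = 1919
Area = |Σ|/2 = 959.5.

959.5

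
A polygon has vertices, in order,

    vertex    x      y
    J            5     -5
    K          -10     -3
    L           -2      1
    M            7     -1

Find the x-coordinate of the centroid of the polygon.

-11/29

Apply Gauss's area formula. First the cross-terms c_i = x_i·y_{i+1} − x_{i+1}·y_i:
  -65, -16, -5, -30  ⇒  2A = -116, A = -58.
Then Σ (x_i + x_{i+1})·c_i = 132, so x̄ = 132 / (6·(-58)) = -11/29.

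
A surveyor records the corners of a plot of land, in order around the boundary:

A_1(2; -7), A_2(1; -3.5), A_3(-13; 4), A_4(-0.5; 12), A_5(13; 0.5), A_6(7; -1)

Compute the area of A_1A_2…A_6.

Apply Gauss's area formula: 2A = Σ (x_i·y_{i+1} − x_{i+1}·y_i), indices taken mod 6.
Σ = (0) + (-41.5) + (-154) + (-156.25) + (-16.5) + (-47) = -415.25
Area = |Σ|/2 = 207.625.

207.625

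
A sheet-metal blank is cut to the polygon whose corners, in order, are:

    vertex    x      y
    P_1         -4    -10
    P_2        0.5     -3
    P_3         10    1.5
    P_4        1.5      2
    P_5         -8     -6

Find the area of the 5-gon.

64.25

P_1→P_2: (-4)(-3) − (0.5)(-10) = 17
P_2→P_3: (0.5)(1.5) − (10)(-3) = 30.75
P_3→P_4: (10)(2) − (1.5)(1.5) = 17.75
P_4→P_5: (1.5)(-6) − (-8)(2) = 7
P_5→P_1: (-8)(-10) − (-4)(-6) = 56
Σ = 128.5
Area = |Σ|/2 = 64.25.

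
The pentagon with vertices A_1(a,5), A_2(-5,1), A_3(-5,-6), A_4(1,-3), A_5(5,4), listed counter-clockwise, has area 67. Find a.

The doubled signed area Σ (x_i y_{i+1} − x_{i+1} y_i) is linear in a.
With a=0 it equals 125; the coefficient of a is -3 (from the two edges through A_1).
So -3·a + 125 = 2·67 = 134 ⇒ a = -3.

-3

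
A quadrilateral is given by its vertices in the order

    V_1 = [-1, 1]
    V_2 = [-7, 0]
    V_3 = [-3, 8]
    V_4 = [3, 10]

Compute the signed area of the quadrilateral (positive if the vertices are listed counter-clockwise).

-45

Apply the shoelace formula: 2A = Σ (x_i·y_{i+1} − x_{i+1}·y_i), indices taken mod 4.
Cross-terms: 7, -56, -54, 13  ⇒  Σ = -90
Signed area = Σ/2 = -45 (negative ⇒ clockwise traversal).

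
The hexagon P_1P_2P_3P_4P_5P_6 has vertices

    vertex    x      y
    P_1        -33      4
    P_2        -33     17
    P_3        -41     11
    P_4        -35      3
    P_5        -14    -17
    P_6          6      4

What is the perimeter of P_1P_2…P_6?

130

|P_1P_2| = √((0)² + (13)²) = √169 = 13
|P_2P_3| = √((-8)² + (-6)²) = √100 = 10
|P_3P_4| = √((6)² + (-8)²) = √100 = 10
|P_4P_5| = √((21)² + (-20)²) = √841 = 29
|P_5P_6| = √((20)² + (21)²) = √841 = 29
|P_6P_1| = √((-39)² + (0)²) = √1521 = 39
Perimeter = 13 + 10 + 10 + 29 + 29 + 39 = 130.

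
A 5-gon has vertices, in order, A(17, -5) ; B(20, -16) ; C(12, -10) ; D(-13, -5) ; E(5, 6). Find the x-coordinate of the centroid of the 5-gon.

Apply the shoelace (surveyor's) formula. First the cross-terms c_i = x_i·y_{i+1} − x_{i+1}·y_i:
  -172, -8, -190, -53, -127  ⇒  2A = -550, A = -275.
Then Σ (x_i + x_{i+1})·c_i = -8800, so x̄ = -8800 / (6·(-275)) = 16/3.

16/3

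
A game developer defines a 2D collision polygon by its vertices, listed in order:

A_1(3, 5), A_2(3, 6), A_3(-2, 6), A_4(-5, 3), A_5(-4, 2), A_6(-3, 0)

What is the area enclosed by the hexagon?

25

Apply the surveyor's formula: 2A = Σ (x_i·y_{i+1} − x_{i+1}·y_i), indices taken mod 6.
Σ = (3) + (30) + (24) + (2) + (6) + (-15) = 50
Area = |Σ|/2 = 25.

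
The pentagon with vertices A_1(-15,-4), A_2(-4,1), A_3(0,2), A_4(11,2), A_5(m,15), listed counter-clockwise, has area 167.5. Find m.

Write out the shoelace sum; only the two edges meeting at A_5 involve m:
2·Area = [(11·15 − m·2) + (m·(-4) − (-15)·15)] + -61
       = -6·m + 329 = 335
⇒ m = -1.

-1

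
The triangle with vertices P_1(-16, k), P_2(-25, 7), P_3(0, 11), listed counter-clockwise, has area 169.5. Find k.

The doubled signed area Σ (x_i y_{i+1} − x_{i+1} y_i) is linear in k.
With k=0 it equals -211; the coefficient of k is 25 (from the two edges through P_1).
So 25·k + -211 = 2·169.5 = 339 ⇒ k = 22.

22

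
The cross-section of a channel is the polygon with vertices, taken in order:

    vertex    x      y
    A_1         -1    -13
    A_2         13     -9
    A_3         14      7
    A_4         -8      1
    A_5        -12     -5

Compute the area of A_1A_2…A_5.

Apply Gauss's area formula: 2A = Σ (x_i·y_{i+1} − x_{i+1}·y_i), indices taken mod 5.
Σ = (178) + (217) + (70) + (52) + (151) = 668
Area = |Σ|/2 = 334.

334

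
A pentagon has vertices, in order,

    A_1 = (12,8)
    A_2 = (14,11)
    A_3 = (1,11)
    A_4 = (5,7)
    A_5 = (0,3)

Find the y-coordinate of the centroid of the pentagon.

Apply Gauss's area formula. First the cross-terms c_i = x_i·y_{i+1} − x_{i+1}·y_i:
  20, 143, -48, 15, -36  ⇒  2A = 94, A = 47.
Then Σ (y_i + y_{i+1})·c_i = 2416, so ȳ = 2416 / (6·47) = 1208/141.

1208/141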